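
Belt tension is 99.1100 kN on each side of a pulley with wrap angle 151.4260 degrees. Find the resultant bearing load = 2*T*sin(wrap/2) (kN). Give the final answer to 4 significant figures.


F = 2 * 99.1100 * sin(151.4260/2 deg)
F = 192.1 kN


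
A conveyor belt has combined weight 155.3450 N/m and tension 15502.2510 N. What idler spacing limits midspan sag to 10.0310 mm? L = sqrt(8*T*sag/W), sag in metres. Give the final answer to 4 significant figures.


sag = 10.0310/1000 = 0.010031 m
L = sqrt(8 * 15502.2510 * 0.010031 / 155.3450)
L = 2.830 m


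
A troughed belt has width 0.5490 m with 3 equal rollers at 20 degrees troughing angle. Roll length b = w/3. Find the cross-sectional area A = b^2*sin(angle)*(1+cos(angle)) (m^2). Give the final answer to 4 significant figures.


b = 0.5490/3 = 0.183 m
A = 0.183^2 * sin(20 deg) * (1 + cos(20 deg))
A = 0.02222 m^2


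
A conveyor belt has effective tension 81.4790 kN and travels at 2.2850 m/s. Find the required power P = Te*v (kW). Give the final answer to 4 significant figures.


P = Te * v = 81.4790 * 2.2850
P = 186.2 kW


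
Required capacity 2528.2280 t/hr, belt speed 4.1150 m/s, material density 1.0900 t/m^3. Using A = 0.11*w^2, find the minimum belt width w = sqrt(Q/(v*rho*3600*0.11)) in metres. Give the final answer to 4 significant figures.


A_req = 2528.2280 / (4.1150 * 1.0900 * 3600) = 0.156573 m^2
w = sqrt(0.156573 / 0.11)
w = 1.193 m


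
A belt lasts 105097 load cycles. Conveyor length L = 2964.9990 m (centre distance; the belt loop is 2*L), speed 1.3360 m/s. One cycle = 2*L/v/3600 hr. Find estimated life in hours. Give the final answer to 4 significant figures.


cycle_time = 2 * 2964.9990 / 1.3360 / 3600 = 1.23295 hr
life = 105097 * 1.23295 = 129600 hours


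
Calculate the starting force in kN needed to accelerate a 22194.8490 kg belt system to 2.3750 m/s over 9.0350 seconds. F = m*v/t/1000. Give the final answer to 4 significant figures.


F = 22194.8490 * 2.3750 / 9.0350 / 1000
F = 5.834 kN


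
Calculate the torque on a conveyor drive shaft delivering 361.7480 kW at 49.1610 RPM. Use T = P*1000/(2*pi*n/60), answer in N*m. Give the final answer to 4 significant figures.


omega = 2*pi*49.1610/60 = 5.14813 rad/s
T = 361.7480*1000 / 5.14813
T = 70270 N*m


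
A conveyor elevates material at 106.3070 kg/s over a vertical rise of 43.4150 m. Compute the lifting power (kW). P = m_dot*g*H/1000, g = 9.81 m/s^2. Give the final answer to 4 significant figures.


P = 106.3070 * 9.81 * 43.4150 / 1000
P = 45.28 kW


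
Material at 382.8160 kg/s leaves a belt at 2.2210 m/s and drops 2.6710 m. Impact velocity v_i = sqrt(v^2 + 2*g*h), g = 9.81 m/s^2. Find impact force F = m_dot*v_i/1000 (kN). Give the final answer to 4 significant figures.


v_i = sqrt(2.2210^2 + 2*9.81*2.6710) = 7.57218 m/s
F = 382.8160 * 7.57218 / 1000
F = 2.899 kN


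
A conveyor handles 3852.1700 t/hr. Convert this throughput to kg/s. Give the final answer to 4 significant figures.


m_dot = 3852.1700 * 1000 / 3600
m_dot = 1070 kg/s


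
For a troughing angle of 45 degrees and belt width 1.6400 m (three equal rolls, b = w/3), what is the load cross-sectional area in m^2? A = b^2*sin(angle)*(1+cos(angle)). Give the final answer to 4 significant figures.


b = 1.6400/3 = 0.546667 m
A = 0.546667^2 * sin(45 deg) * (1 + cos(45 deg))
A = 0.3607 m^2


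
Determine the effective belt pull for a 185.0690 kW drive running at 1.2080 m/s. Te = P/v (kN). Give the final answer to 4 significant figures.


Te = P / v = 185.0690 / 1.2080
Te = 153.2 kN


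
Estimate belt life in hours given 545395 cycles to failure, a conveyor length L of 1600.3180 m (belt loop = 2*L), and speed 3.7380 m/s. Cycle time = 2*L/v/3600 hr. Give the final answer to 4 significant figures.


cycle_time = 2 * 1600.3180 / 3.7380 / 3600 = 0.237845 hr
life = 545395 * 0.237845 = 129700 hours


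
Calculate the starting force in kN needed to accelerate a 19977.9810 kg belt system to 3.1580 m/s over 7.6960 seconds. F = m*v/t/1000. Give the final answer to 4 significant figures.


F = 19977.9810 * 3.1580 / 7.6960 / 1000
F = 8.198 kN


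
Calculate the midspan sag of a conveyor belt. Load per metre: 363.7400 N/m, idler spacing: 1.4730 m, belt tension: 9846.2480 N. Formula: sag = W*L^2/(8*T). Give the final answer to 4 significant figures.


sag = 363.7400 * 1.4730^2 / (8 * 9846.2480)
sag = 0.01002 m


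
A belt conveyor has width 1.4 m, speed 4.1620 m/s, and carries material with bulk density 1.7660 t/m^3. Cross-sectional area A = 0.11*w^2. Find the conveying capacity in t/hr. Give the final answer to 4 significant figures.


A = 0.11 * 1.4^2 = 0.2156 m^2
C = 0.2156 * 4.1620 * 1.7660 * 3600
C = 5705 t/hr


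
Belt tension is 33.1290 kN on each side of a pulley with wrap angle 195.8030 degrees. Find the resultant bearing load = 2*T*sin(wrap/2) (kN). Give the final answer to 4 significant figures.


F = 2 * 33.1290 * sin(195.8030/2 deg)
F = 65.63 kN


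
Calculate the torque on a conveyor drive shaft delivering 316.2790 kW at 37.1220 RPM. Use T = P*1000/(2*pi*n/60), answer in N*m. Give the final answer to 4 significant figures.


omega = 2*pi*37.1220/60 = 3.88741 rad/s
T = 316.2790*1000 / 3.88741
T = 81360 N*m


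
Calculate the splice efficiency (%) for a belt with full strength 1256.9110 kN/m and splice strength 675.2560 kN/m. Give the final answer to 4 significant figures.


Eff = 675.2560 / 1256.9110 * 100
Eff = 53.72 %


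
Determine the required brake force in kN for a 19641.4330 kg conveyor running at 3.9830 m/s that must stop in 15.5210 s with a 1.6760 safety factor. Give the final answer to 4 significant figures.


F = 19641.4330 * 3.9830 / 15.5210 * 1.6760 / 1000
F = 8.448 kN


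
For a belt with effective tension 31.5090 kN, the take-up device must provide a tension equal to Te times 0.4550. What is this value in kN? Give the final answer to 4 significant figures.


T_tu = 31.5090 * 0.4550
T_tu = 14.34 kN


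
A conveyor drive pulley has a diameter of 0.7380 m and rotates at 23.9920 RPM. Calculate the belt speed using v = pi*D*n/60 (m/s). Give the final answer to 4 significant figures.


v = pi * 0.7380 * 23.9920 / 60
v = 0.9271 m/s


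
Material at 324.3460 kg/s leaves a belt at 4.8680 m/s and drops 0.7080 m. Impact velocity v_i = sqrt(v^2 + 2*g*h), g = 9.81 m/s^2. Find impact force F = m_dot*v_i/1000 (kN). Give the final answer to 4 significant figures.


v_i = sqrt(4.8680^2 + 2*9.81*0.7080) = 6.13094 m/s
F = 324.3460 * 6.13094 / 1000
F = 1.989 kN


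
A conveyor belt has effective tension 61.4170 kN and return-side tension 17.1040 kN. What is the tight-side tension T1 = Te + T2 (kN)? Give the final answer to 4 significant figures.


T1 = Te + T2 = 61.4170 + 17.1040
T1 = 78.52 kN


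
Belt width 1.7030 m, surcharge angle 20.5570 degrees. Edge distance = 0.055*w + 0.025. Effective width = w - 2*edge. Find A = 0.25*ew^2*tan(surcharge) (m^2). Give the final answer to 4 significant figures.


edge = 0.055*1.7030 + 0.025 = 0.118665 m
ew = 1.7030 - 2*0.118665 = 1.46567 m
A = 0.25 * 1.46567^2 * tan(20.5570 deg)
A = 0.2014 m^2


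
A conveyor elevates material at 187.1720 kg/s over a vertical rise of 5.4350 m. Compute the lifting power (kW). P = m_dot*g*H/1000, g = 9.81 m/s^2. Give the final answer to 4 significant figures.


P = 187.1720 * 9.81 * 5.4350 / 1000
P = 9.980 kW


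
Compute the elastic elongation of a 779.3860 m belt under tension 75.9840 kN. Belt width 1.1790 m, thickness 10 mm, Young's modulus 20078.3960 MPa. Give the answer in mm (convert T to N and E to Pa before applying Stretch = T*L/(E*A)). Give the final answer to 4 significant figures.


A = 1.1790 * 0.01 = 0.01179 m^2
Stretch = 75.9840*1000 * 779.3860 / (20078.3960e6 * 0.01179) * 1000
Stretch = 250.2 mm


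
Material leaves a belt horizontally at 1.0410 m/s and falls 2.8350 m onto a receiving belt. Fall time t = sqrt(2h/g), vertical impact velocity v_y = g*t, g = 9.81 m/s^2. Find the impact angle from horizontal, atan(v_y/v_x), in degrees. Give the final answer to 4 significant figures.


t = sqrt(2*2.8350/9.81) = 0.760251 s
v_y = 9.81 * 0.760251 = 7.45806 m/s
angle = atan(7.45806 / 1.0410) = 82.05 deg


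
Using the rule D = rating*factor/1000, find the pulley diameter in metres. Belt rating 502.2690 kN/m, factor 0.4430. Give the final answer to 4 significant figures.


D = 502.2690 * 0.4430 / 1000
D = 0.2225 m


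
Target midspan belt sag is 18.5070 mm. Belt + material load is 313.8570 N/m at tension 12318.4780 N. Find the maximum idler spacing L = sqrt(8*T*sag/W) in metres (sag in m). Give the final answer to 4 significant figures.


sag = 18.5070/1000 = 0.018507 m
L = sqrt(8 * 12318.4780 * 0.018507 / 313.8570)
L = 2.411 m


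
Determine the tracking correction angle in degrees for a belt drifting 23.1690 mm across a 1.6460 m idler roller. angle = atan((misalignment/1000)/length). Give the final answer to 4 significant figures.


misalign_m = 23.1690 / 1000 = 0.023169 m
angle = atan(0.023169 / 1.6460)
angle = 0.8064 deg


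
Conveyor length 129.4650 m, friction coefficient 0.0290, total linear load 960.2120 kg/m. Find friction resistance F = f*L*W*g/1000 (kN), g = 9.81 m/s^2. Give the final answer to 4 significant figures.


F = 0.0290 * 129.4650 * 960.2120 * 9.81 / 1000
F = 35.37 kN


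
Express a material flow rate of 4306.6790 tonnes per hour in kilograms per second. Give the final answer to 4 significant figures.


m_dot = 4306.6790 * 1000 / 3600
m_dot = 1196 kg/s


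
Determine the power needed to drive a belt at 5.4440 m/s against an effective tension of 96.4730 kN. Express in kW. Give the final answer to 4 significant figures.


P = Te * v = 96.4730 * 5.4440
P = 525.2 kW


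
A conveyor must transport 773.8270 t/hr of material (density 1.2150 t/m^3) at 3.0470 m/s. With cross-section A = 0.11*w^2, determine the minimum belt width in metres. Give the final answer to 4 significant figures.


A_req = 773.8270 / (3.0470 * 1.2150 * 3600) = 0.0580621 m^2
w = sqrt(0.0580621 / 0.11)
w = 0.7265 m


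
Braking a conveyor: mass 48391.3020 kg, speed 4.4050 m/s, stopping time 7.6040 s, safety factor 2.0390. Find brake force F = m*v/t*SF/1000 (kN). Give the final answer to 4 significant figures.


F = 48391.3020 * 4.4050 / 7.6040 * 2.0390 / 1000
F = 57.16 kN


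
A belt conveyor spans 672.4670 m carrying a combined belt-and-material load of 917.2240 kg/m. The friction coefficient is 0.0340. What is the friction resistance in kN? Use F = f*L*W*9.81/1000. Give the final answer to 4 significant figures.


F = 0.0340 * 672.4670 * 917.2240 * 9.81 / 1000
F = 205.7 kN


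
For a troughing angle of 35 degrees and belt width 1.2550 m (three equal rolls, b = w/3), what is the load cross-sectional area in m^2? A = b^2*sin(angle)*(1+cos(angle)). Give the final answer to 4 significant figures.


b = 1.2550/3 = 0.418333 m
A = 0.418333^2 * sin(35 deg) * (1 + cos(35 deg))
A = 0.1826 m^2


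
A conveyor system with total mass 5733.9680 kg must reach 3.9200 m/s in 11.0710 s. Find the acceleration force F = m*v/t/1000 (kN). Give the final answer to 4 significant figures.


F = 5733.9680 * 3.9200 / 11.0710 / 1000
F = 2.030 kN


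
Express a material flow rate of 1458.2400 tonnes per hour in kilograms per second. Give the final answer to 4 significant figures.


m_dot = 1458.2400 * 1000 / 3600
m_dot = 405.1 kg/s


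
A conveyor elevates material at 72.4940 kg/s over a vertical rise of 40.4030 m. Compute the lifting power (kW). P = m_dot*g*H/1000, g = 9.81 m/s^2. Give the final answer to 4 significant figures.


P = 72.4940 * 9.81 * 40.4030 / 1000
P = 28.73 kW


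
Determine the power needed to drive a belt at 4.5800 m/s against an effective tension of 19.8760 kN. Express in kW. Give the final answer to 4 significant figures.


P = Te * v = 19.8760 * 4.5800
P = 91.03 kW


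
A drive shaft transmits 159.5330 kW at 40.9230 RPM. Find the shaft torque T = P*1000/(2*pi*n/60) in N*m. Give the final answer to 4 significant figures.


omega = 2*pi*40.9230/60 = 4.28545 rad/s
T = 159.5330*1000 / 4.28545
T = 37230 N*m


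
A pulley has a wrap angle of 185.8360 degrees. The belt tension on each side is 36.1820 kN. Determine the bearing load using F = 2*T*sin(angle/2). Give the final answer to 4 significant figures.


F = 2 * 36.1820 * sin(185.8360/2 deg)
F = 72.27 kN


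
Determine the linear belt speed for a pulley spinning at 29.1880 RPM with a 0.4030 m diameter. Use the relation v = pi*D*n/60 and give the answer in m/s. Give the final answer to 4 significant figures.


v = pi * 0.4030 * 29.1880 / 60
v = 0.6159 m/s


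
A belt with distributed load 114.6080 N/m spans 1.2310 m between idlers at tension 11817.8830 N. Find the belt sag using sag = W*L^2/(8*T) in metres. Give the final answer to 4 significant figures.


sag = 114.6080 * 1.2310^2 / (8 * 11817.8830)
sag = 0.001837 m


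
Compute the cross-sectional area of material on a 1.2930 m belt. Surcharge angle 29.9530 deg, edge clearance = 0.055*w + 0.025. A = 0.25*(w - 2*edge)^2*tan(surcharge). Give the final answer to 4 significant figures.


edge = 0.055*1.2930 + 0.025 = 0.096115 m
ew = 1.2930 - 2*0.096115 = 1.10077 m
A = 0.25 * 1.10077^2 * tan(29.9530 deg)
A = 0.1746 m^2


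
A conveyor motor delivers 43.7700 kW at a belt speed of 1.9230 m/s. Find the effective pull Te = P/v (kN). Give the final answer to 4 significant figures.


Te = P / v = 43.7700 / 1.9230
Te = 22.76 kN


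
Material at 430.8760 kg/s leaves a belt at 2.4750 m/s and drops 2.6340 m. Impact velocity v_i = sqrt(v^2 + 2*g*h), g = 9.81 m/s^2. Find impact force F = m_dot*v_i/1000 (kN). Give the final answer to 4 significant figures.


v_i = sqrt(2.4750^2 + 2*9.81*2.6340) = 7.60294 m/s
F = 430.8760 * 7.60294 / 1000
F = 3.276 kN


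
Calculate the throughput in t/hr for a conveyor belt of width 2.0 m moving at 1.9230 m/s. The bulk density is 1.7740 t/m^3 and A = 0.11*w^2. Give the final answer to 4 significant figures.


A = 0.11 * 2.0^2 = 0.44 m^2
C = 0.44 * 1.9230 * 1.7740 * 3600
C = 5404 t/hr


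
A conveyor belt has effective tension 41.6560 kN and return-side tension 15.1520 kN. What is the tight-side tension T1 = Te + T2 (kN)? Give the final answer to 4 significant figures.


T1 = Te + T2 = 41.6560 + 15.1520
T1 = 56.81 kN


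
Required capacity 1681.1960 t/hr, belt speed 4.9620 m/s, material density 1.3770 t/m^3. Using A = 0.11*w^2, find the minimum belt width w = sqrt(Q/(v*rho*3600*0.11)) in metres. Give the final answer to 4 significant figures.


A_req = 1681.1960 / (4.9620 * 1.3770 * 3600) = 0.0683479 m^2
w = sqrt(0.0683479 / 0.11)
w = 0.7883 m


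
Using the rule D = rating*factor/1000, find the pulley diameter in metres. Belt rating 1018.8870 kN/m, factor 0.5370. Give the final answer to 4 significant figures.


D = 1018.8870 * 0.5370 / 1000
D = 0.5471 m


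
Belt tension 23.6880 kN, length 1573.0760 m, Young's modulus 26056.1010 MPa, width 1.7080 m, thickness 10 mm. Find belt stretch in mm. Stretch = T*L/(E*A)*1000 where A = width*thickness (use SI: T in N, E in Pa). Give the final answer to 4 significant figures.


A = 1.7080 * 0.01 = 0.01708 m^2
Stretch = 23.6880*1000 * 1573.0760 / (26056.1010e6 * 0.01708) * 1000
Stretch = 83.73 mm


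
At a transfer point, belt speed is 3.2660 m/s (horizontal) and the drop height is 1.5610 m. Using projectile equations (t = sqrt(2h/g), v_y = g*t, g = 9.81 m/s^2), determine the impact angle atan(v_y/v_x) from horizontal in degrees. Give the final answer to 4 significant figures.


t = sqrt(2*1.5610/9.81) = 0.564134 s
v_y = 9.81 * 0.564134 = 5.53415 m/s
angle = atan(5.53415 / 3.2660) = 59.45 deg


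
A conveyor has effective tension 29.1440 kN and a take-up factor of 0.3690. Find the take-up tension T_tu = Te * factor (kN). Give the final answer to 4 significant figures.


T_tu = 29.1440 * 0.3690
T_tu = 10.75 kN


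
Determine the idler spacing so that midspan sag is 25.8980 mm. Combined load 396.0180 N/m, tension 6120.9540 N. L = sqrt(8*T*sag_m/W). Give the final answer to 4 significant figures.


sag = 25.8980/1000 = 0.025898 m
L = sqrt(8 * 6120.9540 * 0.025898 / 396.0180)
L = 1.789 m


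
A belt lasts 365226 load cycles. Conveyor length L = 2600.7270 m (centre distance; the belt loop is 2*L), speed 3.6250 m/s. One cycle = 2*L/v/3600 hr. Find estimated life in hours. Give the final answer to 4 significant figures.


cycle_time = 2 * 2600.7270 / 3.6250 / 3600 = 0.398579 hr
life = 365226 * 0.398579 = 145600 hours


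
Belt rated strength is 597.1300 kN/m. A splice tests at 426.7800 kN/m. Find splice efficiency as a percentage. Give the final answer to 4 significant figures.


Eff = 426.7800 / 597.1300 * 100
Eff = 71.47 %


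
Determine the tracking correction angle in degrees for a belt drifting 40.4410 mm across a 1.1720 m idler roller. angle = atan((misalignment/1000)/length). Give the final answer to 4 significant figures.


misalign_m = 40.4410 / 1000 = 0.040441 m
angle = atan(0.040441 / 1.1720)
angle = 1.976 deg


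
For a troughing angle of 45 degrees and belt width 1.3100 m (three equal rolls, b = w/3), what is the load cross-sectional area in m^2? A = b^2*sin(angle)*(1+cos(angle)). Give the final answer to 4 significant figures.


b = 1.3100/3 = 0.436667 m
A = 0.436667^2 * sin(45 deg) * (1 + cos(45 deg))
A = 0.2302 m^2


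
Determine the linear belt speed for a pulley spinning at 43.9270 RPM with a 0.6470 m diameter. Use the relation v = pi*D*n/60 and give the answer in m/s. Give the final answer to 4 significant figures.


v = pi * 0.6470 * 43.9270 / 60
v = 1.488 m/s


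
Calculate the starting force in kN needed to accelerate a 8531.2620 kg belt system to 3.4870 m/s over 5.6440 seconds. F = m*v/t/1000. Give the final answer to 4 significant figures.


F = 8531.2620 * 3.4870 / 5.6440 / 1000
F = 5.271 kN


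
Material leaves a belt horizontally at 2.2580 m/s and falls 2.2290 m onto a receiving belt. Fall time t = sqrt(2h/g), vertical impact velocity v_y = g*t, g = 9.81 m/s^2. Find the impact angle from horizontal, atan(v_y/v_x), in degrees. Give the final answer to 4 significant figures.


t = sqrt(2*2.2290/9.81) = 0.674117 s
v_y = 9.81 * 0.674117 = 6.61309 m/s
angle = atan(6.61309 / 2.2580) = 71.15 deg


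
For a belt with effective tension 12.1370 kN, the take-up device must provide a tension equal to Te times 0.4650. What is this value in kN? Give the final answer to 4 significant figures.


T_tu = 12.1370 * 0.4650
T_tu = 5.644 kN


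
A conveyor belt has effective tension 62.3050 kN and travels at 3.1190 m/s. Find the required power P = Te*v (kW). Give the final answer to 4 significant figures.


P = Te * v = 62.3050 * 3.1190
P = 194.3 kW


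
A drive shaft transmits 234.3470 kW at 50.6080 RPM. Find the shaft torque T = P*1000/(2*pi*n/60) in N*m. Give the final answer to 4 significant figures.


omega = 2*pi*50.6080/60 = 5.29966 rad/s
T = 234.3470*1000 / 5.29966
T = 44220 N*m


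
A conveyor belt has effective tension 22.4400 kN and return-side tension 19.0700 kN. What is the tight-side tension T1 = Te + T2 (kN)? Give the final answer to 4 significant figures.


T1 = Te + T2 = 22.4400 + 19.0700
T1 = 41.51 kN


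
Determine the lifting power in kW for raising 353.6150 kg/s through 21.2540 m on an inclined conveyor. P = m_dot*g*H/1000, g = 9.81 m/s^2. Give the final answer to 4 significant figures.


P = 353.6150 * 9.81 * 21.2540 / 1000
P = 73.73 kW


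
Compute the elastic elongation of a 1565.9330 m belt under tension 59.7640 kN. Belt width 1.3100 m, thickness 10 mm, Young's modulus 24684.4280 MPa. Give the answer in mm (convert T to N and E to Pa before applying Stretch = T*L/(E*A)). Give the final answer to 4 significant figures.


A = 1.3100 * 0.01 = 0.01310 m^2
Stretch = 59.7640*1000 * 1565.9330 / (24684.4280e6 * 0.01310) * 1000
Stretch = 289.4 mm


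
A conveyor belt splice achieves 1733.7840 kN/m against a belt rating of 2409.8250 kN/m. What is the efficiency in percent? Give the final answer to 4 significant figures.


Eff = 1733.7840 / 2409.8250 * 100
Eff = 71.95 %


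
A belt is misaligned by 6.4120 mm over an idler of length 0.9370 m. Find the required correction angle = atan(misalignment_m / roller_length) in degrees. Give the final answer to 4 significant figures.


misalign_m = 6.4120 / 1000 = 0.006412 m
angle = atan(0.006412 / 0.9370)
angle = 0.3921 deg


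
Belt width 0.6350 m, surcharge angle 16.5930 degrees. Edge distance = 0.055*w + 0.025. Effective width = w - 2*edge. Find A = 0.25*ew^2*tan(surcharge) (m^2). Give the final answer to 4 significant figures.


edge = 0.055*0.6350 + 0.025 = 0.059925 m
ew = 0.6350 - 2*0.059925 = 0.51515 m
A = 0.25 * 0.51515^2 * tan(16.5930 deg)
A = 0.01977 m^2


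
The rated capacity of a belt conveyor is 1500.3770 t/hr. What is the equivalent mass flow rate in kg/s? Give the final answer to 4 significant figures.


m_dot = 1500.3770 * 1000 / 3600
m_dot = 416.8 kg/s


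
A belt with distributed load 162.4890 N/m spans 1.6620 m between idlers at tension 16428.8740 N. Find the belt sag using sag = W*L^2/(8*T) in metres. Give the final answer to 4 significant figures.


sag = 162.4890 * 1.6620^2 / (8 * 16428.8740)
sag = 0.003415 m


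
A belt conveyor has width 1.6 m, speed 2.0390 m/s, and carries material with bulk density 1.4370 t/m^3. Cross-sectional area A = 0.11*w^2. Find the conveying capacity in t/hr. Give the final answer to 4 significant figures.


A = 0.11 * 1.6^2 = 0.2816 m^2
C = 0.2816 * 2.0390 * 1.4370 * 3600
C = 2970 t/hr


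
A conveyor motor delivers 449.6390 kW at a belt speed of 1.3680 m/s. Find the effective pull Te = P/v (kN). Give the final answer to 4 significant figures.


Te = P / v = 449.6390 / 1.3680
Te = 328.7 kN


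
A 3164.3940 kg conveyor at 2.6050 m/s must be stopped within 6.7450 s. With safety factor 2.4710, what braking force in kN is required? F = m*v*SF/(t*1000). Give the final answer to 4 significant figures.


F = 3164.3940 * 2.6050 / 6.7450 * 2.4710 / 1000
F = 3.020 kN


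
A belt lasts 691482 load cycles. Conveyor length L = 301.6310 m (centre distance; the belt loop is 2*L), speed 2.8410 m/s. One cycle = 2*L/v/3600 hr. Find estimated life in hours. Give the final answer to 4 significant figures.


cycle_time = 2 * 301.6310 / 2.8410 / 3600 = 0.0589837 hr
life = 691482 * 0.0589837 = 40790 hours


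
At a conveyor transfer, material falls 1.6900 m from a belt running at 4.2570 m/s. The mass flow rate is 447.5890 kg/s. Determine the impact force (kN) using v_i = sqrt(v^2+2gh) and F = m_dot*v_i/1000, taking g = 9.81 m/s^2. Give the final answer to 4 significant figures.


v_i = sqrt(4.2570^2 + 2*9.81*1.6900) = 7.16099 m/s
F = 447.5890 * 7.16099 / 1000
F = 3.205 kN


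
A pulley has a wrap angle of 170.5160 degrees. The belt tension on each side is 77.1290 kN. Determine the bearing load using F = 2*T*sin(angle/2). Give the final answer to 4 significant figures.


F = 2 * 77.1290 * sin(170.5160/2 deg)
F = 153.7 kN


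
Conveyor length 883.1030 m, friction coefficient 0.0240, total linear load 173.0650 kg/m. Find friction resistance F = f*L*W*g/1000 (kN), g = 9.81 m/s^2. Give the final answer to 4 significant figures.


F = 0.0240 * 883.1030 * 173.0650 * 9.81 / 1000
F = 35.98 kN


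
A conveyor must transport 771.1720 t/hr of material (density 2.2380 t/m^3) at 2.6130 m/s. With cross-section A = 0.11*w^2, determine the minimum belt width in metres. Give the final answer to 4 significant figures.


A_req = 771.1720 / (2.6130 * 2.2380 * 3600) = 0.036631 m^2
w = sqrt(0.036631 / 0.11)
w = 0.5771 m


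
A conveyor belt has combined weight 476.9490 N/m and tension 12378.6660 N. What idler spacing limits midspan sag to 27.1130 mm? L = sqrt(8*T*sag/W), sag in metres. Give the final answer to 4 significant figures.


sag = 27.1130/1000 = 0.027113 m
L = sqrt(8 * 12378.6660 * 0.027113 / 476.9490)
L = 2.373 m


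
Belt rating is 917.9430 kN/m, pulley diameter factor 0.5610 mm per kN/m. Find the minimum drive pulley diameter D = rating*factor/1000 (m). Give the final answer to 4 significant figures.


D = 917.9430 * 0.5610 / 1000
D = 0.5150 m


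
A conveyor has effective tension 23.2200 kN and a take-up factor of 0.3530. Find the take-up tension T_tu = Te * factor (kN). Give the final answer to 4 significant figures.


T_tu = 23.2200 * 0.3530
T_tu = 8.197 kN


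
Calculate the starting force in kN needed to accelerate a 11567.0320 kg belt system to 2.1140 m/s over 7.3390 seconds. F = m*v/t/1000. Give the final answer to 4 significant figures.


F = 11567.0320 * 2.1140 / 7.3390 / 1000
F = 3.332 kN


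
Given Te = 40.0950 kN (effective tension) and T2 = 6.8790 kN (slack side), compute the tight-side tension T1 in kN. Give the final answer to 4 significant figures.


T1 = Te + T2 = 40.0950 + 6.8790
T1 = 46.97 kN


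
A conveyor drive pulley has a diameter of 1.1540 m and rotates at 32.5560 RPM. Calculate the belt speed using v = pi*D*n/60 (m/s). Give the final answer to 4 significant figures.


v = pi * 1.1540 * 32.5560 / 60
v = 1.967 m/s


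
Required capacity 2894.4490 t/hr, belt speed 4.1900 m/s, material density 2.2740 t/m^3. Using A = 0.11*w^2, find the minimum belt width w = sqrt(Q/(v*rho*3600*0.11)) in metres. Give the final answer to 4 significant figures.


A_req = 2894.4490 / (4.1900 * 2.2740 * 3600) = 0.0843838 m^2
w = sqrt(0.0843838 / 0.11)
w = 0.8759 m


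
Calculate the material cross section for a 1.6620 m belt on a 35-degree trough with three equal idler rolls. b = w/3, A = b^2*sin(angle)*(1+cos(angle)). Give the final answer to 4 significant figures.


b = 1.6620/3 = 0.554 m
A = 0.554^2 * sin(35 deg) * (1 + cos(35 deg))
A = 0.3202 m^2


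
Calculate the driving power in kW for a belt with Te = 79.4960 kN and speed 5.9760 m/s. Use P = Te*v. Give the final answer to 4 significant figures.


P = Te * v = 79.4960 * 5.9760
P = 475.1 kW


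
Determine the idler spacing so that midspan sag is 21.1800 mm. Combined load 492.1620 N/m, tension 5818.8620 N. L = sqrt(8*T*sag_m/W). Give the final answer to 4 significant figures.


sag = 21.1800/1000 = 0.021180 m
L = sqrt(8 * 5818.8620 * 0.021180 / 492.1620)
L = 1.415 m


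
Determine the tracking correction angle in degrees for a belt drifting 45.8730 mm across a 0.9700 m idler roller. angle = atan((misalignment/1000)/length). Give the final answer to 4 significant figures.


misalign_m = 45.8730 / 1000 = 0.045873 m
angle = atan(0.045873 / 0.9700)
angle = 2.708 deg


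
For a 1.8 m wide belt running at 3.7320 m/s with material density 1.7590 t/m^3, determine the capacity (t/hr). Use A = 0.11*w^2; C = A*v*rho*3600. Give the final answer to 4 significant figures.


A = 0.11 * 1.8^2 = 0.3564 m^2
C = 0.3564 * 3.7320 * 1.7590 * 3600
C = 8423 t/hr


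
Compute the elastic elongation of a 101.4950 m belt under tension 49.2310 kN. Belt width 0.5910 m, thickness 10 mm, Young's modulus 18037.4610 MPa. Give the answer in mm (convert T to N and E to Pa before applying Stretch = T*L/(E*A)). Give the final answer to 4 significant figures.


A = 0.5910 * 0.01 = 0.00591 m^2
Stretch = 49.2310*1000 * 101.4950 / (18037.4610e6 * 0.00591) * 1000
Stretch = 46.87 mm


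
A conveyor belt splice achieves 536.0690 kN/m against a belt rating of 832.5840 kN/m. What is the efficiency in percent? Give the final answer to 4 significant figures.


Eff = 536.0690 / 832.5840 * 100
Eff = 64.39 %


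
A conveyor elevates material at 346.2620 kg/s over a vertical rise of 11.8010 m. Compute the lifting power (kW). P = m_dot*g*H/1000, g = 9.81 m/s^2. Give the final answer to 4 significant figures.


P = 346.2620 * 9.81 * 11.8010 / 1000
P = 40.09 kW


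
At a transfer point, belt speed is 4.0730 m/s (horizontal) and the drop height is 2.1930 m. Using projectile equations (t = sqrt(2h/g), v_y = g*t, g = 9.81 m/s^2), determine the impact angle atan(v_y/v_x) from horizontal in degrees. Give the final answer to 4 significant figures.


t = sqrt(2*2.1930/9.81) = 0.668651 s
v_y = 9.81 * 0.668651 = 6.55947 m/s
angle = atan(6.55947 / 4.0730) = 58.16 deg


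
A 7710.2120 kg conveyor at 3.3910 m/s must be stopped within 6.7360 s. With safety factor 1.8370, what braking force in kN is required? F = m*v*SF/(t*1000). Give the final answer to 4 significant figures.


F = 7710.2120 * 3.3910 / 6.7360 * 1.8370 / 1000
F = 7.130 kN


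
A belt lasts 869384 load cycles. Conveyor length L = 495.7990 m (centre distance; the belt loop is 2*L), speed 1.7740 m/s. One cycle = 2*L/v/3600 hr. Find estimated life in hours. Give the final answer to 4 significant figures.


cycle_time = 2 * 495.7990 / 1.7740 / 3600 = 0.155267 hr
life = 869384 * 0.155267 = 135000 hours


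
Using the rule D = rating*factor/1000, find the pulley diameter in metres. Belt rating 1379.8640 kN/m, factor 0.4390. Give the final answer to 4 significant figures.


D = 1379.8640 * 0.4390 / 1000
D = 0.6058 m


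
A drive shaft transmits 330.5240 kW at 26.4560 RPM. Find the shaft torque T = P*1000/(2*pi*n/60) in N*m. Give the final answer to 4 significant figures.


omega = 2*pi*26.4560/60 = 2.77047 rad/s
T = 330.5240*1000 / 2.77047
T = 119300 N*m


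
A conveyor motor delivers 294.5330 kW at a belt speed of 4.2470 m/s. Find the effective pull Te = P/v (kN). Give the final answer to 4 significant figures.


Te = P / v = 294.5330 / 4.2470
Te = 69.35 kN


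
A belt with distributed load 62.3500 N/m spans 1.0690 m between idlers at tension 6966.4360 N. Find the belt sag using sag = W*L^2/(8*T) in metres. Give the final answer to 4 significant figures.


sag = 62.3500 * 1.0690^2 / (8 * 6966.4360)
sag = 0.001278 m


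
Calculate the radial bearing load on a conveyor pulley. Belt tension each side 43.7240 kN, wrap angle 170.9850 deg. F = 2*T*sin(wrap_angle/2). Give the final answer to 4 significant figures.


F = 2 * 43.7240 * sin(170.9850/2 deg)
F = 87.18 kN


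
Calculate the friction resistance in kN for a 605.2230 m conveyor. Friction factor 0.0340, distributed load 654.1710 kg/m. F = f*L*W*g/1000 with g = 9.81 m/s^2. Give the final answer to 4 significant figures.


F = 0.0340 * 605.2230 * 654.1710 * 9.81 / 1000
F = 132.1 kN


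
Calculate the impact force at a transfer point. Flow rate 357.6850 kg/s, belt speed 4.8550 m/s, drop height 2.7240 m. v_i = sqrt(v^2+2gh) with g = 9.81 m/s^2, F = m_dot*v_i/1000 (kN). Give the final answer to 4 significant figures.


v_i = sqrt(4.8550^2 + 2*9.81*2.7240) = 8.77587 m/s
F = 357.6850 * 8.77587 / 1000
F = 3.139 kN


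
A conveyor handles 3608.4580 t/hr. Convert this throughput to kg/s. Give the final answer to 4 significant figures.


m_dot = 3608.4580 * 1000 / 3600
m_dot = 1002 kg/s


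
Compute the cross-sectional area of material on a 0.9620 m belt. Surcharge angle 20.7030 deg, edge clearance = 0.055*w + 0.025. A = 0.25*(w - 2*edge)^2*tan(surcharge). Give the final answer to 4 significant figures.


edge = 0.055*0.9620 + 0.025 = 0.07791 m
ew = 0.9620 - 2*0.07791 = 0.80618 m
A = 0.25 * 0.80618^2 * tan(20.7030 deg)
A = 0.06141 m^2


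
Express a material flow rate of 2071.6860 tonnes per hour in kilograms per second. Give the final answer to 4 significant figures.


m_dot = 2071.6860 * 1000 / 3600
m_dot = 575.5 kg/s


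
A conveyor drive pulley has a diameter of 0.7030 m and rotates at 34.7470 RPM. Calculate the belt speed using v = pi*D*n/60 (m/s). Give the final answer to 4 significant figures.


v = pi * 0.7030 * 34.7470 / 60
v = 1.279 m/s


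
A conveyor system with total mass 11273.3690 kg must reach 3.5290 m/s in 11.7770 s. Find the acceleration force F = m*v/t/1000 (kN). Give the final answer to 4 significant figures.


F = 11273.3690 * 3.5290 / 11.7770 / 1000
F = 3.378 kN


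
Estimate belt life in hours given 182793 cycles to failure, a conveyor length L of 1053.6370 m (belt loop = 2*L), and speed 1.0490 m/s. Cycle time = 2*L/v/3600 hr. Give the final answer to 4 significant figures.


cycle_time = 2 * 1053.6370 / 1.0490 / 3600 = 0.558011 hr
life = 182793 * 0.558011 = 102000 hours


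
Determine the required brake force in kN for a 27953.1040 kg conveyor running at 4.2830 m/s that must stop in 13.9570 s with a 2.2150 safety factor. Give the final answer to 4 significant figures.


F = 27953.1040 * 4.2830 / 13.9570 * 2.2150 / 1000
F = 19.00 kN


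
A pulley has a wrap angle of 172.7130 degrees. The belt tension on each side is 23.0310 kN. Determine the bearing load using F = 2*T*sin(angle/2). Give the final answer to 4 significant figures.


F = 2 * 23.0310 * sin(172.7130/2 deg)
F = 45.97 kN


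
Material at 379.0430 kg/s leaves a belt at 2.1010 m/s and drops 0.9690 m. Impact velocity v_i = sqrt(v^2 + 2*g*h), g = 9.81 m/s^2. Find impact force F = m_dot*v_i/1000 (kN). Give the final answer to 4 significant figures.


v_i = sqrt(2.1010^2 + 2*9.81*0.9690) = 4.84004 m/s
F = 379.0430 * 4.84004 / 1000
F = 1.835 kN


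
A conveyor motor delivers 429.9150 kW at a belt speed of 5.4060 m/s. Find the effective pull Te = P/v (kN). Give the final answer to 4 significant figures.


Te = P / v = 429.9150 / 5.4060
Te = 79.53 kN


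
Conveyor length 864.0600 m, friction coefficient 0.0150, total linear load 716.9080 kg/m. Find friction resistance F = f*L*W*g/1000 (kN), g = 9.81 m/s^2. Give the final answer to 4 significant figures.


F = 0.0150 * 864.0600 * 716.9080 * 9.81 / 1000
F = 91.15 kN


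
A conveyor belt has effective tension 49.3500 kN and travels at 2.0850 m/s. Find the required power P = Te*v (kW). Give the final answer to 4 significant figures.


P = Te * v = 49.3500 * 2.0850
P = 102.9 kW


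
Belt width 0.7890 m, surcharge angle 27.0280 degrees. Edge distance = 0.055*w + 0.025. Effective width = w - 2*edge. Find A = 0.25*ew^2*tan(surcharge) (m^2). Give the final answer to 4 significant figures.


edge = 0.055*0.7890 + 0.025 = 0.068395 m
ew = 0.7890 - 2*0.068395 = 0.65221 m
A = 0.25 * 0.65221^2 * tan(27.0280 deg)
A = 0.05425 m^2


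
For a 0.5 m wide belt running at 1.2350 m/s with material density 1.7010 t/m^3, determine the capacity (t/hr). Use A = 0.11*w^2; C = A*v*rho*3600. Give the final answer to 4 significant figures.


A = 0.11 * 0.5^2 = 0.0275 m^2
C = 0.0275 * 1.2350 * 1.7010 * 3600
C = 208.0 t/hr


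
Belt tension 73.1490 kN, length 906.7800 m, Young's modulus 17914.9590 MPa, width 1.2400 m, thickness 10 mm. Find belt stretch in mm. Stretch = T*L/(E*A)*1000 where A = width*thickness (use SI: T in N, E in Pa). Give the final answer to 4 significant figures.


A = 1.2400 * 0.01 = 0.01240 m^2
Stretch = 73.1490*1000 * 906.7800 / (17914.9590e6 * 0.01240) * 1000
Stretch = 298.6 mm


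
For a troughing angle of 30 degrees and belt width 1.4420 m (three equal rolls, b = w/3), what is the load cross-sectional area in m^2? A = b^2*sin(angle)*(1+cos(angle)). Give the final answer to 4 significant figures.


b = 1.4420/3 = 0.480667 m
A = 0.480667^2 * sin(30 deg) * (1 + cos(30 deg))
A = 0.2156 m^2


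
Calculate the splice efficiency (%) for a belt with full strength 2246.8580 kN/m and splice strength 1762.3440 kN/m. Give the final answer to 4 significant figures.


Eff = 1762.3440 / 2246.8580 * 100
Eff = 78.44 %


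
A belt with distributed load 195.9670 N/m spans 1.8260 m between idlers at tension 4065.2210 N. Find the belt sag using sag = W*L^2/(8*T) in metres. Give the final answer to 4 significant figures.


sag = 195.9670 * 1.8260^2 / (8 * 4065.2210)
sag = 0.02009 m


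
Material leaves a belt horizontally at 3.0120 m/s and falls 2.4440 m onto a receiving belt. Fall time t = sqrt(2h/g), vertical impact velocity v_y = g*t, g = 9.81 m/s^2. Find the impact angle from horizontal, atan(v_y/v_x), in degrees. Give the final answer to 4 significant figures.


t = sqrt(2*2.4440/9.81) = 0.70588 s
v_y = 9.81 * 0.70588 = 6.92468 m/s
angle = atan(6.92468 / 3.0120) = 66.49 deg


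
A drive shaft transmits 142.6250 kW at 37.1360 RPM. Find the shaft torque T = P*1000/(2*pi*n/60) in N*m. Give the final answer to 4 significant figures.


omega = 2*pi*37.1360/60 = 3.88887 rad/s
T = 142.6250*1000 / 3.88887
T = 36680 N*m


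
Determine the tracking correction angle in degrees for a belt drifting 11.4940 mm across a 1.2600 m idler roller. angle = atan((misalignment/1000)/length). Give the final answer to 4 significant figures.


misalign_m = 11.4940 / 1000 = 0.011494 m
angle = atan(0.011494 / 1.2600)
angle = 0.5227 deg


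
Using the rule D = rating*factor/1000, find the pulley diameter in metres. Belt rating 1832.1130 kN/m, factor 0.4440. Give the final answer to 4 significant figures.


D = 1832.1130 * 0.4440 / 1000
D = 0.8135 m


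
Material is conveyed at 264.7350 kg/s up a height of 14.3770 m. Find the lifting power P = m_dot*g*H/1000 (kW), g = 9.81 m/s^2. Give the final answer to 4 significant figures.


P = 264.7350 * 9.81 * 14.3770 / 1000
P = 37.34 kW


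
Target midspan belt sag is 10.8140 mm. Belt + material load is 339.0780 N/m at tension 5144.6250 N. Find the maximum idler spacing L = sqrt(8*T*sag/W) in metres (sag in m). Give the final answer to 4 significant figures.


sag = 10.8140/1000 = 0.010814 m
L = sqrt(8 * 5144.6250 * 0.010814 / 339.0780)
L = 1.146 m


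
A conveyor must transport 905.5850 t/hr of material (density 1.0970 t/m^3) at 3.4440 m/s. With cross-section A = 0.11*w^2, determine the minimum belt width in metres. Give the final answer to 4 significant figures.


A_req = 905.5850 / (3.4440 * 1.0970 * 3600) = 0.066582 m^2
w = sqrt(0.066582 / 0.11)
w = 0.7780 m


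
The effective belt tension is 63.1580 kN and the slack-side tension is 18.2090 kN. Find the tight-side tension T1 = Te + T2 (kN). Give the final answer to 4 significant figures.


T1 = Te + T2 = 63.1580 + 18.2090
T1 = 81.37 kN


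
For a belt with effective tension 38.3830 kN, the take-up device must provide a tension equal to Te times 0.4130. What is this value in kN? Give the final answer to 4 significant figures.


T_tu = 38.3830 * 0.4130
T_tu = 15.85 kN


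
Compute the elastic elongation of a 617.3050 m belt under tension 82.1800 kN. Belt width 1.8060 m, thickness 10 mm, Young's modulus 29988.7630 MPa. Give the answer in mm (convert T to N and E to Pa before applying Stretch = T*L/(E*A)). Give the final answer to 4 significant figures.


A = 1.8060 * 0.01 = 0.01806 m^2
Stretch = 82.1800*1000 * 617.3050 / (29988.7630e6 * 0.01806) * 1000
Stretch = 93.67 mm


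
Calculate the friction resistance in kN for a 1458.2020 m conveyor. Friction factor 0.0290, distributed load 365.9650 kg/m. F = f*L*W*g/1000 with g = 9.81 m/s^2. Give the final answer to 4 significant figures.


F = 0.0290 * 1458.2020 * 365.9650 * 9.81 / 1000
F = 151.8 kN


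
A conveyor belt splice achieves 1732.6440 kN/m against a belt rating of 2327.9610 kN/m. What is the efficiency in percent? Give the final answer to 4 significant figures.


Eff = 1732.6440 / 2327.9610 * 100
Eff = 74.43 %


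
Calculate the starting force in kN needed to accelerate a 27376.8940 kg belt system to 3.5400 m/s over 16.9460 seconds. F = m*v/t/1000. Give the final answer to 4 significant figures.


F = 27376.8940 * 3.5400 / 16.9460 / 1000
F = 5.719 kN


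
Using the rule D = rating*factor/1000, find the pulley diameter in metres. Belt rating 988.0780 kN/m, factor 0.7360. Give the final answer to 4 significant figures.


D = 988.0780 * 0.7360 / 1000
D = 0.7272 m


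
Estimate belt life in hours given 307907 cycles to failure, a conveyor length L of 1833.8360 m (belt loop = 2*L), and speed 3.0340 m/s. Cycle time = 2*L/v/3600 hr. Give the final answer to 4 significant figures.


cycle_time = 2 * 1833.8360 / 3.0340 / 3600 = 0.335794 hr
life = 307907 * 0.335794 = 103400 hours
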